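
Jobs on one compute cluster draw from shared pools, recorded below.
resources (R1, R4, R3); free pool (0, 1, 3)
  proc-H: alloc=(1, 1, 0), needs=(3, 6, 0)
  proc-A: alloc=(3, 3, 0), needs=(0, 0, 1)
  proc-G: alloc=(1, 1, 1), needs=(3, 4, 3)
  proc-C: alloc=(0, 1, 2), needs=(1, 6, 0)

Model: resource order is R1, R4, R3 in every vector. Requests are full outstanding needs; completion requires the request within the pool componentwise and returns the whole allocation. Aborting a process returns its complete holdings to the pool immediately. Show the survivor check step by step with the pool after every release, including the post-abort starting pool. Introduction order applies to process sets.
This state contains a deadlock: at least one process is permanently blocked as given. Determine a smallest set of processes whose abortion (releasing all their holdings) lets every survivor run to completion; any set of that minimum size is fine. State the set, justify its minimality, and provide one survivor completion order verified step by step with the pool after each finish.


Minimum abort set: proc-H.
Key observation: proc-C had no path to completion before; after the abort of proc-H ((1, 1, 0) returned), step 3 is where it fits.
No smaller set exists: with zero aborts the deadlock remains.
One survivor order: proc-A, proc-G, proc-C. Check, step by step (post-abort pool first):
  pool = (1, 2, 3)
  run proc-A (needs (0, 0, 1), free (1, 2, 3)); after release of (3, 3, 0) the pool is (4, 5, 3)
  run proc-G (needs (3, 4, 3), free (4, 5, 3)); after release of (1, 1, 1) the pool is (5, 6, 4)
  run proc-C (needs (1, 6, 0), free (5, 6, 4)); after release of (0, 1, 2) the pool is (5, 7, 6)


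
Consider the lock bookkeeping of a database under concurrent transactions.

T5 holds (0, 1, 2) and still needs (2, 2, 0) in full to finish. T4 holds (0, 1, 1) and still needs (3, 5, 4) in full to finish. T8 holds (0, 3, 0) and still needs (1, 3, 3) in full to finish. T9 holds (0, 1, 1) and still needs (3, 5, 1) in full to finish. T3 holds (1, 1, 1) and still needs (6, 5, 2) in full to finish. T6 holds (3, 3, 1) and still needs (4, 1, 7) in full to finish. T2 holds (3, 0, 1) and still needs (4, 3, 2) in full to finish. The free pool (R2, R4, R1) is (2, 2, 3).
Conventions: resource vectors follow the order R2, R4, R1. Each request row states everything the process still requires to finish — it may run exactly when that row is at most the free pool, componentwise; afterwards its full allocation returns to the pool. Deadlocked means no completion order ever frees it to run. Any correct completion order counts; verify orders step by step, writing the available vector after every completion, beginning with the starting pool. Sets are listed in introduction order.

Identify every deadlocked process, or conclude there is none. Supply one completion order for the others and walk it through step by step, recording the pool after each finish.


The deadlocked set is T4, T9, T3, T6 and T2.
Key observation: even finishing T5, T8 leaves just (2, 6, 5) free — too little R2 for any of the remaining processes.
One completion order for the rest: T5, T8. Walking it through:
  pool = (2, 2, 3)
  T5 needs (2, 2, 0) <= (2, 2, 3) -> finishes; pool += (0, 1, 2) = (2, 3, 5)
  T8 needs (1, 3, 3) <= (2, 3, 5) -> finishes; pool += (0, 3, 0) = (2, 6, 5)
The stuck group stays short no matter what:
  T4 still needs (3, 5, 4) but only (2, 6, 5) is free — short on R2
  T9 still needs (3, 5, 1) but only (2, 6, 5) is free — short on R2
  T3 still needs (6, 5, 2) but only (2, 6, 5) is free — short on R2
  T6 still needs (4, 1, 7) but only (2, 6, 5) is free — short on R2 and R1
  T2 still needs (4, 3, 2) but only (2, 6, 5) is free — short on R2


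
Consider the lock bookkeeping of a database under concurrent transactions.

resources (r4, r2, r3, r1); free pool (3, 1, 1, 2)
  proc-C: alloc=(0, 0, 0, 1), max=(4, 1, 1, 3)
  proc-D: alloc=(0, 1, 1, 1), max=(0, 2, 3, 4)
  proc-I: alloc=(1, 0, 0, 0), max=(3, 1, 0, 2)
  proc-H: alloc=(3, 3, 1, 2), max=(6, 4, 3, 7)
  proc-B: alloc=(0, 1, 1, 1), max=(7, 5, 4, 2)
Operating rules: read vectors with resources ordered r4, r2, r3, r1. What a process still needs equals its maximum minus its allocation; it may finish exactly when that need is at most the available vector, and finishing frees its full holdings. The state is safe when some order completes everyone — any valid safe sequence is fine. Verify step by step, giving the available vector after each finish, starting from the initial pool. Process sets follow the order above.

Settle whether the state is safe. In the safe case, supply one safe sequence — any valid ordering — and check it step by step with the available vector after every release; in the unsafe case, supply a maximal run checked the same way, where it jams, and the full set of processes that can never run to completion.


UNSAFE — no complete ordering exists.
Key observation: the pool after proc-I, proc-C is (4, 1, 1, 3); every surviving request exceeds it in r3, so progress ends there.
A maximal execution: proc-I, proc-C — then nothing else fits. Step-by-step check:
  pool = (3, 1, 1, 2)
  run proc-I (needs (2, 1, 0, 2), free (3, 1, 1, 2)); after release of (1, 0, 0, 0) the pool is (4, 1, 1, 2)
  run proc-C (needs (4, 1, 1, 2), free (4, 1, 1, 2)); after release of (0, 0, 0, 1) the pool is (4, 1, 1, 3)
  proc-D still needs (0, 1, 2, 3) but only (4, 1, 1, 3) is free — short on r3
  proc-H still needs (3, 1, 2, 5) but only (4, 1, 1, 3) is free — short on r3 and r1
  proc-B still needs (7, 4, 3, 1) but only (4, 1, 1, 3) is free — short on r4, r2 and r3
Never able to finish: proc-D, proc-H and proc-B.


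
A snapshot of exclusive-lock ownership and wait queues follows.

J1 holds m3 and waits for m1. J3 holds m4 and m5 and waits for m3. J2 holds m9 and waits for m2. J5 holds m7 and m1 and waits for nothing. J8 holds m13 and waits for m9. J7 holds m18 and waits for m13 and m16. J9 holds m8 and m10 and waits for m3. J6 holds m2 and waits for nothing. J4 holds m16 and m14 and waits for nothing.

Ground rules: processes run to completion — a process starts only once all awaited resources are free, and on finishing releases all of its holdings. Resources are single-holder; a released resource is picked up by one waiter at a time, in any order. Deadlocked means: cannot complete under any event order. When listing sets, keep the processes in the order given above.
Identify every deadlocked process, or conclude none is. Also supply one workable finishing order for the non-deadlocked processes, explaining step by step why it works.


The deadlocked set is empty.
Key observation: although several processes wait, no cycle exists — each chain bottoms out at a free runner.
The rest can finish in the order J5, J6, J2, J8, J1, J4, J3, J9, J7.
Verifying each step:
  run J5 (it waits on nothing); releases m7 and m1
  run J6 (it waits on nothing); releases m2
  J2 waits on m2 — all released -> runs and releases m9
  J8 waits on m9 — all released -> runs and releases m13
  J1 waits on m1 — all released -> runs and releases m3
  run J4 (it waits on nothing); releases m16 and m14
  J3 waits on m3 — all released -> runs and releases m4 and m5
  J9 waits on m3 — all released -> runs and releases m8 and m10
  J7 waits on m13 and m16 — all released -> runs and releases m18


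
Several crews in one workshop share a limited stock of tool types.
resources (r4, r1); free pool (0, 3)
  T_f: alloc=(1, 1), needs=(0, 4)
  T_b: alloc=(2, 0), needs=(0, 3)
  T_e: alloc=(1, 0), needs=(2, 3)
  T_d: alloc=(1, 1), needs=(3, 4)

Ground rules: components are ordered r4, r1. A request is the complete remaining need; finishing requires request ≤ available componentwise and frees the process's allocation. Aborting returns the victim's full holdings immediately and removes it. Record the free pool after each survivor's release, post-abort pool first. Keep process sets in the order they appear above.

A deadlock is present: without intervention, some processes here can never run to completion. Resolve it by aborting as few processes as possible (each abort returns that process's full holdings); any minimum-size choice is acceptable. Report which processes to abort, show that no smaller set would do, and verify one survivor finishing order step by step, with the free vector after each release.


Minimum abort set: T_f.
Key observation: T_d was stuck for good until T_f gave back (1, 1); in the order shown it finishes at step 3.
Minimality: the empty abort set fails — the state is deadlocked as it stands.
Survivors finish in the order: T_b, T_e, T_d. Verifying each step (pool after the aborts first):
  pool = (1, 4)
  T_b: need (0, 3) fits (1, 4); releases (2, 0), pool now (3, 4)
  T_e: need (2, 3) fits (3, 4); releases (1, 0), pool now (4, 4)
  T_d: need (3, 4) fits (4, 4); releases (1, 1), pool now (5, 5)


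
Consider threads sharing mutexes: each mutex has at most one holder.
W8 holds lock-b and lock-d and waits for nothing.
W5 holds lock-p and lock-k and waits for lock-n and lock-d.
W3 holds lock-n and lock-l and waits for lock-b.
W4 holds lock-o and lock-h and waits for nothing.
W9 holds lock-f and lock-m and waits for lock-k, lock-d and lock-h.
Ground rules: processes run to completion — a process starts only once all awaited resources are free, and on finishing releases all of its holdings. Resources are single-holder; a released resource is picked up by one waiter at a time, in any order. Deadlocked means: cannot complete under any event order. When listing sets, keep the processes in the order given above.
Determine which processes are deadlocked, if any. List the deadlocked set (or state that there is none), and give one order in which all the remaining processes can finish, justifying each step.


Nothing here is deadlocked.
Key observation: the wait relation is loop-free; peeling off processes with no waits unwinds the whole state.
A valid finishing order for the others: W8, W3, W4, W5, W9.
Step-by-step check:
  W8: no waits; runs immediately, freeing lock-b and lock-d
  W3 waits on lock-b — all released -> runs and releases lock-n and lock-l
  W4: no waits; runs immediately, freeing lock-o and lock-h
  W5 waits on lock-n and lock-d — all released -> runs and releases lock-p and lock-k
  W9 waits on lock-k, lock-d and lock-h — all released -> runs and releases lock-f and lock-m


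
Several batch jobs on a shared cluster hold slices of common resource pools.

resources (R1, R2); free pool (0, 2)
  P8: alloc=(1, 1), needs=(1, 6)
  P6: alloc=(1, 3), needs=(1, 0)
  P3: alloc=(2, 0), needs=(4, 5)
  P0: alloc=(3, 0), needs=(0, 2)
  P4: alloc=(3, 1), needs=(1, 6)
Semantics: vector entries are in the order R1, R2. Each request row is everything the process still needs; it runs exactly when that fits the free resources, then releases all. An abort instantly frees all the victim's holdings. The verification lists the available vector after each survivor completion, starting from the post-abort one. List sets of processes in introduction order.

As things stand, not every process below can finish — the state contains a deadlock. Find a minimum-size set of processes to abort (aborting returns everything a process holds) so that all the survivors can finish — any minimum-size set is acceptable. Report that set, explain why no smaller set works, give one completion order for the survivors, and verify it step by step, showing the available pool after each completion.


Minimum abort set: P4.
Key observation: P8 could never have finished before the abort; with (3, 1) returned by P4, it fits at step 4.
Why nothing smaller works: aborting no one leaves the state deadlocked as given.
The survivors complete as P6, P0, P3, P8. Step-by-step check (starting from the post-abort pool):
  pool = (3, 3)
  P6: need (1, 0) fits (3, 3); releases (1, 3), pool now (4, 6)
  P0: need (0, 2) fits (4, 6); releases (3, 0), pool now (7, 6)
  P3: need (4, 5) fits (7, 6); releases (2, 0), pool now (9, 6)
  P8: need (1, 6) fits (9, 6); releases (1, 1), pool now (10, 7)


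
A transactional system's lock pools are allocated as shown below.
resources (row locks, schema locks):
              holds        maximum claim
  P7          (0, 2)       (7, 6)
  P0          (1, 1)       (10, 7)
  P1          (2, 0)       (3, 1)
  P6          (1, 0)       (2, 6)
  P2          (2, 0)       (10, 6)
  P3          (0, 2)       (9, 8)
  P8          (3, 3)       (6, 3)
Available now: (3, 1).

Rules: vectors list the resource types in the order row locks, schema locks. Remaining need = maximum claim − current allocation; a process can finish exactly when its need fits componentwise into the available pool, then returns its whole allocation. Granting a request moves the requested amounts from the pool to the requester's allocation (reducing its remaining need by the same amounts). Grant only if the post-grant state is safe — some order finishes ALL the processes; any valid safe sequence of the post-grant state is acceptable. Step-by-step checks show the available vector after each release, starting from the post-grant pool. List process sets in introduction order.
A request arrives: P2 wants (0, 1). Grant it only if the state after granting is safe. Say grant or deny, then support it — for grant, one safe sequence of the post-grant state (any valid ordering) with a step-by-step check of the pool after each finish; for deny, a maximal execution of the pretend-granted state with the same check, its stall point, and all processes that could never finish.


DENY — the pretend-granted state is unsafe.
Key observation: even finishing P8, P1 leaves just (8, 3) free — too little schema locks for any of the remaining processes.
Pretend the grant happened; the run P8, P1 goes as far as possible. Walking it through:
  pool = (3, 0)
  P8 needs (3, 0) <= (3, 0) -> finishes; pool += (3, 3) = (6, 3)
  P1 needs (1, 1) <= (6, 3) -> finishes; pool += (2, 0) = (8, 3)
  blocked: P7 wants (7, 4), pool (8, 3) — not enough schema locks
  blocked: P0 wants (9, 6), pool (8, 3) — not enough row locks and schema locks
  blocked: P6 wants (1, 6), pool (8, 3) — not enough schema locks
  blocked: P2 wants (8, 5), pool (8, 3) — not enough schema locks
  blocked: P3 wants (9, 6), pool (8, 3) — not enough row locks and schema locks
Processes that could never finish after the grant: P7, P0, P6, P2 and P3.


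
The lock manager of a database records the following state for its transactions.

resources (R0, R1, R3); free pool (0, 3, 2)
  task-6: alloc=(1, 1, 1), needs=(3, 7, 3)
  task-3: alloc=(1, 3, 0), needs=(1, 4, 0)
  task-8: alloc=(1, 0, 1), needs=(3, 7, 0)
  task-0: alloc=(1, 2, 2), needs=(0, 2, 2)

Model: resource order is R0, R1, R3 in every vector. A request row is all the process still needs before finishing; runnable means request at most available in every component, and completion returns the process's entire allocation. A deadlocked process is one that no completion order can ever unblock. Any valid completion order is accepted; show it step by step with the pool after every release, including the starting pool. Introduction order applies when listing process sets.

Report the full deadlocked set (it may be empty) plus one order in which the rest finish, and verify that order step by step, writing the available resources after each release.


The deadlocked set is task-6 and task-8.
Key observation: no order helps: past task-0, task-3, the free pool tops out at (2, 8, 4), below what each blocked process needs in R0.
A valid finishing order for the others: task-0, task-3. Verifying each step:
  pool = (0, 3, 2)
  task-0: need (0, 2, 2) fits (0, 3, 2); releases (1, 2, 2), pool now (1, 5, 4)
  task-3: need (1, 4, 0) fits (1, 5, 4); releases (1, 3, 0), pool now (2, 8, 4)
None of the blocked processes ever fits:
  blocked: task-6 wants (3, 7, 3), pool (2, 8, 4) — not enough R0
  blocked: task-8 wants (3, 7, 0), pool (2, 8, 4) — not enough R0


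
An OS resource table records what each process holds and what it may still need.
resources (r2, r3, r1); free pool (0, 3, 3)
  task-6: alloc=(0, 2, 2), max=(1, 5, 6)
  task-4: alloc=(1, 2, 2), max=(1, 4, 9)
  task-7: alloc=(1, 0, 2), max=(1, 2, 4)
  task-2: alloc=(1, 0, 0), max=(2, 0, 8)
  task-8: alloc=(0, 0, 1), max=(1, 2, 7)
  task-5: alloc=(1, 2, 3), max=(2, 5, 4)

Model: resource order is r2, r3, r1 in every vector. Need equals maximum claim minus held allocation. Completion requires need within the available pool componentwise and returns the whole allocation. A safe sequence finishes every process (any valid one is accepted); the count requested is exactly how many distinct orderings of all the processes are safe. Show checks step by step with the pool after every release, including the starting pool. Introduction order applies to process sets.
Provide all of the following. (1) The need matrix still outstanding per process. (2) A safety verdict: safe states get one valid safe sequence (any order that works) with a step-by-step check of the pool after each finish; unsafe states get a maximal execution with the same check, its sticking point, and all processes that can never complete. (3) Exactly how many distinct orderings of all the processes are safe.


(1) Remaining need (order r2, r3, r1):
  task-6: (1, 3, 4)
  task-4: (0, 2, 7)
  task-7: (0, 2, 2)
  task-2: (1, 0, 8)
  task-8: (1, 2, 6)
  task-5: (1, 3, 1)
(2) SAFE — a valid safe sequence is task-7, task-6, task-5, task-2, task-8, task-4.
Key observation: task-6 marks the first exact bind of the order: its need (1, 3, 4) fits the free (1, 3, 5) with zero slack on a requested resource.
Step-by-step check:
  pool = (0, 3, 3)
  task-7: need (0, 2, 2) fits (0, 3, 3); releases (1, 0, 2), pool now (1, 3, 5)
  task-6: need (1, 3, 4) fits (1, 3, 5); releases (0, 2, 2), pool now (1, 5, 7)
  task-5: need (1, 3, 1) fits (1, 5, 7); releases (1, 2, 3), pool now (2, 7, 10)
  task-2: need (1, 0, 8) fits (2, 7, 10); releases (1, 0, 0), pool now (3, 7, 10)
  task-8: need (1, 2, 6) fits (3, 7, 10); releases (0, 0, 1), pool now (3, 7, 11)
  task-4: need (0, 2, 7) fits (3, 7, 11); releases (1, 2, 2), pool now (4, 9, 13)
(3) Precisely 42 of the possible complete orderings are safe sequences.


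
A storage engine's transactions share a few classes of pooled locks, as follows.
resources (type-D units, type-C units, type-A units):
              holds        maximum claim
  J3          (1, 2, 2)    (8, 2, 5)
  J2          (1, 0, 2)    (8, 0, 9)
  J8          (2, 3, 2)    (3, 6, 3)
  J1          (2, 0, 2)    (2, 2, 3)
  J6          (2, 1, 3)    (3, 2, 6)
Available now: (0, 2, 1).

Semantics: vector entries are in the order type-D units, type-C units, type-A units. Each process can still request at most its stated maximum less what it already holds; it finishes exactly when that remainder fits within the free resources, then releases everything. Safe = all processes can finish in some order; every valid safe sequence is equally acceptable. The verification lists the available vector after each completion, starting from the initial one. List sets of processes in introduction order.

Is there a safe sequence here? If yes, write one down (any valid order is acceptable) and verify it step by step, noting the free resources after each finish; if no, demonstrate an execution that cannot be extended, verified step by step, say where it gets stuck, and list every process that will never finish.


UNSAFE.
Key observation: the wall is type-D units: completing J1, J6, J8 brings the pool only to (6, 6, 8), and all the rest need more.
A maximal execution: J1, J6, J8 — then nothing else fits. Walking it through:
  pool = (0, 2, 1)
  run J1 (needs (0, 2, 1), free (0, 2, 1)); after release of (2, 0, 2) the pool is (2, 2, 3)
  run J6 (needs (1, 1, 3), free (2, 2, 3)); after release of (2, 1, 3) the pool is (4, 3, 6)
  run J8 (needs (1, 3, 1), free (4, 3, 6)); after release of (2, 3, 2) the pool is (6, 6, 8)
  J3 cannot run: need (7, 0, 3) vs free (6, 6, 8) (insufficient type-D units)
  J2 cannot run: need (7, 0, 7) vs free (6, 6, 8) (insufficient type-D units)
Processes that can never finish: J3 and J2.


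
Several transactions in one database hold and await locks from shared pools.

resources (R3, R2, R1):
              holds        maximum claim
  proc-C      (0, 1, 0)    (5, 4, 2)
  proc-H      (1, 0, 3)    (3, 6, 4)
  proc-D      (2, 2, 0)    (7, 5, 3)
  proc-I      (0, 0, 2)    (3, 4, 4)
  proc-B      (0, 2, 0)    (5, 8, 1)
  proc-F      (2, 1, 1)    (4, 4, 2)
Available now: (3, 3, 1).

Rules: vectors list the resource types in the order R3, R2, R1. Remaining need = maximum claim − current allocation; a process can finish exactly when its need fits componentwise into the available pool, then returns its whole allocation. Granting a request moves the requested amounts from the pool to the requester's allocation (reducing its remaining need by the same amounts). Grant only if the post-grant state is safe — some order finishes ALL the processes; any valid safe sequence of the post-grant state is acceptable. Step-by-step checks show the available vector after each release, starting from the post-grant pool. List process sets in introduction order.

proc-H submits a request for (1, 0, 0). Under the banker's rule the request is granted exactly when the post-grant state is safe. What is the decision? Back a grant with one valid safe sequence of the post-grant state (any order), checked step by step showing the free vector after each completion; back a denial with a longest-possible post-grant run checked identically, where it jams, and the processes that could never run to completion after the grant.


DENY — the pretend-granted state is unsafe.
Key observation: after proc-F, proc-I the pool peaks at (4, 4, 4), and each blocked process is short somewhere: proc-C on R3; proc-H on R2; proc-D on R3; proc-B on R3, R2.
On the post-grant state, proc-F, proc-I is a maximal run — nothing extends it. Step-by-step check:
  pool = (2, 3, 1)
  proc-F: need (2, 3, 1) fits (2, 3, 1); releases (2, 1, 1), pool now (4, 4, 2)
  proc-I: need (3, 4, 2) fits (4, 4, 2); releases (0, 0, 2), pool now (4, 4, 4)
  blocked: proc-C wants (5, 3, 2), pool (4, 4, 4) — not enough R3
  blocked: proc-H wants (1, 6, 1), pool (4, 4, 4) — not enough R2
  blocked: proc-D wants (5, 3, 3), pool (4, 4, 4) — not enough R3
  blocked: proc-B wants (5, 6, 1), pool (4, 4, 4) — not enough R3 and R2
Processes that could never finish after the grant: proc-C, proc-H, proc-D and proc-B.


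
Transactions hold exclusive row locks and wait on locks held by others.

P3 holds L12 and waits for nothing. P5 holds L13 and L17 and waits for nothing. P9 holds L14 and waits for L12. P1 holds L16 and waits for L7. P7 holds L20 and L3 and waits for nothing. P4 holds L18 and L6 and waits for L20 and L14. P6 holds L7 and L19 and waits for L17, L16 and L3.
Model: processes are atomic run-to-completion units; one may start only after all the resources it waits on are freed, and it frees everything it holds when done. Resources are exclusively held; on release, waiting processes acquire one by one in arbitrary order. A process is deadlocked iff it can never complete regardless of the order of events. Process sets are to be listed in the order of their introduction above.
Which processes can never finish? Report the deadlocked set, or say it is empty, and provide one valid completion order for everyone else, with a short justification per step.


Deadlocked set: P1 and P6.
Key observation: P1 -> P6 -> P1 is a circular wait — nothing in it can go first; no other process is dragged down with it.
One completion order for the rest: P3, P9, P7, P4, P5.
Check, step by step:
  P3: no waits; runs immediately, freeing L12
  P9 waits on L12 — all released -> runs and releases L14
  P7: no waits; runs immediately, freeing L20 and L3
  P4 waits on L20 and L14 — all released -> runs and releases L18 and L6
  P5: no waits; runs immediately, freeing L13 and L17


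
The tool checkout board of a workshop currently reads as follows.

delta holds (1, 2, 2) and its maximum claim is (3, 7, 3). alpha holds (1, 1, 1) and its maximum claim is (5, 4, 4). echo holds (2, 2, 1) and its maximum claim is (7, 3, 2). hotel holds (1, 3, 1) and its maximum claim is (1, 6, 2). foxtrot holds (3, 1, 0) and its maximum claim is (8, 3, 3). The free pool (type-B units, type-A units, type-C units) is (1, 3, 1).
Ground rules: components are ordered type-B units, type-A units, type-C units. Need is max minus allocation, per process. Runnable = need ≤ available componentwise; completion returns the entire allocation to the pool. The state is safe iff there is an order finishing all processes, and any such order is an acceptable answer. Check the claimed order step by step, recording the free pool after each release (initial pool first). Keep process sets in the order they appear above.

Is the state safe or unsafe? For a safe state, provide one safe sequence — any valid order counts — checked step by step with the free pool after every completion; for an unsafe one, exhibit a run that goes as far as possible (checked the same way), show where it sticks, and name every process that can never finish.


The state is UNSAFE.
Key observation: the wall is type-B units: completing hotel, delta brings the pool only to (3, 8, 4), and all the rest need more.
The run hotel, delta cannot be extended any further. Walking it through:
  pool = (1, 3, 1)
  hotel needs (0, 3, 1) <= (1, 3, 1) -> finishes; pool += (1, 3, 1) = (2, 6, 2)
  delta needs (2, 5, 1) <= (2, 6, 2) -> finishes; pool += (1, 2, 2) = (3, 8, 4)
  alpha still needs (4, 3, 3) but only (3, 8, 4) is free — short on type-B units
  echo still needs (5, 1, 1) but only (3, 8, 4) is free — short on type-B units
  foxtrot still needs (5, 2, 3) but only (3, 8, 4) is free — short on type-B units
Permanently blocked: alpha, echo and foxtrot.


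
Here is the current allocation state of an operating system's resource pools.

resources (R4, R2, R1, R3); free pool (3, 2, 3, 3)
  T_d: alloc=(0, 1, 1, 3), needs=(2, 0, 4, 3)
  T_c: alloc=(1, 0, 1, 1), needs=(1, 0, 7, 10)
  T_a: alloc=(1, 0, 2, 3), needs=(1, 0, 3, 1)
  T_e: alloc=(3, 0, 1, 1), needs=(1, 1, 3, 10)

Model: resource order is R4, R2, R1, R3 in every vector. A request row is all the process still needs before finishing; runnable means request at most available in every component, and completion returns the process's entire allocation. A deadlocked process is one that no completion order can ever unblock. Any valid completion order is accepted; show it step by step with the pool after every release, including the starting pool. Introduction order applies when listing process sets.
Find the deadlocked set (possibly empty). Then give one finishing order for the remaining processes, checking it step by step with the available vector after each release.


Deadlocked: T_c and T_e.
Key observation: R3 is the bottleneck — with T_a, T_d done the pool holds (4, 3, 6, 9), short of every remaining need.
A valid finishing order for the others: T_a, T_d. Step-by-step check:
  pool = (3, 2, 3, 3)
  run T_a (needs (1, 0, 3, 1), free (3, 2, 3, 3)); after release of (1, 0, 2, 3) the pool is (4, 2, 5, 6)
  run T_d (needs (2, 0, 4, 3), free (4, 2, 5, 6)); after release of (0, 1, 1, 3) the pool is (4, 3, 6, 9)
The blocked processes can never fit:
  T_c still needs (1, 0, 7, 10) but only (4, 3, 6, 9) is free — short on R1 and R3
  T_e still needs (1, 1, 3, 10) but only (4, 3, 6, 9) is free — short on R3


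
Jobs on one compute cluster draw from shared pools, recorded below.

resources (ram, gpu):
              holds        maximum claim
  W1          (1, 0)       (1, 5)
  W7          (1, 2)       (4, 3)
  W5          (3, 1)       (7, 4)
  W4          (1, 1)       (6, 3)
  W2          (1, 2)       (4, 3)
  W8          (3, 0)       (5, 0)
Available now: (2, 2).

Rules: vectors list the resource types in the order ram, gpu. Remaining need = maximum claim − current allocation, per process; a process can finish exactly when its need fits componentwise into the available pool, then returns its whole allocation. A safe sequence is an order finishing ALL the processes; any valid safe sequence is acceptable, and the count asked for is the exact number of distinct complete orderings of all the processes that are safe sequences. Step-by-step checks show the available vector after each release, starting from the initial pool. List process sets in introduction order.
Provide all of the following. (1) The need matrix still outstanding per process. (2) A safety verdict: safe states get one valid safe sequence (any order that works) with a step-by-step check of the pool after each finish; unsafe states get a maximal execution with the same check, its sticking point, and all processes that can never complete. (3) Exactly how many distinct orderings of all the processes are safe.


(1) Need matrix, components ordered ram, gpu:
  W1: (0, 5)
  W7: (3, 1)
  W5: (4, 3)
  W4: (5, 2)
  W2: (3, 1)
  W8: (2, 0)
(2) The state is SAFE; one workable sequence: W8, W2, W7, W5, W1, W4.
Key observation: the first exact fit in this order is W8 — it needs (2, 0) with (2, 2) free, meeting a requested resource to the last unit.
Check, step by step:
  pool = (2, 2)
  W8: need (2, 0) fits (2, 2); releases (3, 0), pool now (5, 2)
  W2: need (3, 1) fits (5, 2); releases (1, 2), pool now (6, 4)
  W7: need (3, 1) fits (6, 4); releases (1, 2), pool now (7, 6)
  W5: need (4, 3) fits (7, 6); releases (3, 1), pool now (10, 7)
  W1: need (0, 5) fits (10, 7); releases (1, 0), pool now (11, 7)
  W4: need (5, 2) fits (11, 7); releases (1, 1), pool now (12, 8)
(3) Exactly 52 of the possible complete orderings are safe sequences.


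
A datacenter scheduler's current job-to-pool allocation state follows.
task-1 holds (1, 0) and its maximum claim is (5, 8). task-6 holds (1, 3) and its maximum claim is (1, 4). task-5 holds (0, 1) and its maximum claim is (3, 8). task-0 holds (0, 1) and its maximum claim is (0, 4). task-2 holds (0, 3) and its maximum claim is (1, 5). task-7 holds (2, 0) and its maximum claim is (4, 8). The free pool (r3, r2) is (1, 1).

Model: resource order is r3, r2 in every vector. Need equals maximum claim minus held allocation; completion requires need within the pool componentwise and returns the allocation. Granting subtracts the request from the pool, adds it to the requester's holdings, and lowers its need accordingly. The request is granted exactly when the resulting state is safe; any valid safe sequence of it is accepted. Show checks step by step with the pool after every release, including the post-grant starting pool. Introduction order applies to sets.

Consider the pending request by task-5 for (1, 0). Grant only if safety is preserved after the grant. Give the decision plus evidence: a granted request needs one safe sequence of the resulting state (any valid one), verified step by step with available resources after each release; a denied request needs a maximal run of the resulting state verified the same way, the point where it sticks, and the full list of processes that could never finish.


DENY: after the grant no complete ordering would exist.
Key observation: after task-6, task-2, task-0 complete, (1, 8) is the best the pool ever gets, yet each leftover process wants more r3.
Pretend the grant happened; the run task-6, task-2, task-0 goes as far as possible. Verifying each step:
  pool = (0, 1)
  task-6 needs (0, 1) <= (0, 1) -> finishes; pool += (1, 3) = (1, 4)
  task-2 needs (1, 2) <= (1, 4) -> finishes; pool += (0, 3) = (1, 7)
  task-0 needs (0, 3) <= (1, 7) -> finishes; pool += (0, 1) = (1, 8)
  blocked: task-1 wants (4, 8), pool (1, 8) — not enough r3
  blocked: task-5 wants (2, 7), pool (1, 8) — not enough r3
  blocked: task-7 wants (2, 8), pool (1, 8) — not enough r3
Had the request been granted, task-1, task-5 and task-7 could never finish.


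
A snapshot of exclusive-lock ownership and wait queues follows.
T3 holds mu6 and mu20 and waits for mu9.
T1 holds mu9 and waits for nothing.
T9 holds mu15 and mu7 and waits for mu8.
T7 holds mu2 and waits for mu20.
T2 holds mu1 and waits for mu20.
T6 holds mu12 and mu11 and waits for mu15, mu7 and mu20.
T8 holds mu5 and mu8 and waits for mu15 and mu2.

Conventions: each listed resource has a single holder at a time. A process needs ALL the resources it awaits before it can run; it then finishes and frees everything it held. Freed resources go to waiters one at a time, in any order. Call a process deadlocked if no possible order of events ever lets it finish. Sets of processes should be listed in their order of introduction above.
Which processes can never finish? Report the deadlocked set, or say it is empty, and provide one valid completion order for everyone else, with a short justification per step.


The deadlocked set is T9, T6 and T8.
Key observation: the knot is the closed ring of waits T9 -> T8 -> T9; T6 waits into the deadlock from upstream.
One completion order for the rest: T1, T3, T2, T7.
Check, step by step:
  T1: no waits; runs immediately, freeing mu9
  T3: everything it awaited (mu9) is free; runs, freeing mu6 and mu20
  T2: everything it awaited (mu20) is free; runs, freeing mu1
  T7: everything it awaited (mu20) is free; runs, freeing mu2


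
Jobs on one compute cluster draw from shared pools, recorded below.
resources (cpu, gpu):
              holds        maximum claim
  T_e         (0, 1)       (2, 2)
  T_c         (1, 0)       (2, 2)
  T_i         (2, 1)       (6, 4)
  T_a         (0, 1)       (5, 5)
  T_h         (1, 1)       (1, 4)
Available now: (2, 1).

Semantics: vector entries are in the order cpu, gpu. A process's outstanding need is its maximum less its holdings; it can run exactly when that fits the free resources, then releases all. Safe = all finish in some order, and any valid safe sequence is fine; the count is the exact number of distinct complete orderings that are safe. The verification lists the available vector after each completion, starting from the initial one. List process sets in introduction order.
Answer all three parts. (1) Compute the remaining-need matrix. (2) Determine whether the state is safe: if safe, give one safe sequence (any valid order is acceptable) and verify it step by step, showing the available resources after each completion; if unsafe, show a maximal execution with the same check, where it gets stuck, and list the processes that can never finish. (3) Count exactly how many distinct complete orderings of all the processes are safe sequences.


(1) Outstanding need per process (order cpu, gpu):
  T_e: (2, 1)
  T_c: (1, 2)
  T_i: (4, 3)
  T_a: (5, 4)
  T_h: (0, 3)
(2) UNSAFE.
Key observation: the pool after T_e, T_c is (3, 2); every surviving request exceeds it in gpu, so progress ends there.
A maximal execution: T_e, T_c — then nothing else fits. Walking it through:
  pool = (2, 1)
  T_e needs (2, 1) <= (2, 1) -> finishes; pool += (0, 1) = (2, 2)
  T_c needs (1, 2) <= (2, 2) -> finishes; pool += (1, 0) = (3, 2)
  T_i cannot run: need (4, 3) vs free (3, 2) (insufficient cpu and gpu)
  T_a cannot run: need (5, 4) vs free (3, 2) (insufficient cpu and gpu)
  T_h cannot run: need (0, 3) vs free (3, 2) (insufficient gpu)
Processes that can never finish: T_i, T_a and T_h.
(3) The exact count: 0 of the possible complete orderings are safe sequences.


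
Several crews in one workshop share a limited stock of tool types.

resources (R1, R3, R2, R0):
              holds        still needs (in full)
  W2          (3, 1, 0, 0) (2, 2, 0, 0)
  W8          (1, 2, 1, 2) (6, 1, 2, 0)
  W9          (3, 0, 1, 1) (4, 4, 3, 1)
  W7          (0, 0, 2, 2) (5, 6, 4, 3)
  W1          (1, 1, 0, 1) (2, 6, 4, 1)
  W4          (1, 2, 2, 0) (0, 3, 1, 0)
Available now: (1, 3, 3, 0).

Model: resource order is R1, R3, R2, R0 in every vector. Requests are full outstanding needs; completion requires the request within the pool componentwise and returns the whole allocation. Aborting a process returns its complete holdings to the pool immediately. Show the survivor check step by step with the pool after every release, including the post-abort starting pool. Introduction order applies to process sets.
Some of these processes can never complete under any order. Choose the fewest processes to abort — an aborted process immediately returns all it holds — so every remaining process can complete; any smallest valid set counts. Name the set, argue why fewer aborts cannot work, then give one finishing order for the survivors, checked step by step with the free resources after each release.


Abort W8.
Key observation: W1 could never have finished before the abort; with (1, 2, 1, 2) returned by W8, it fits at step 2.
No smaller set exists: with zero aborts the deadlock remains.
One survivor order: W4, W1, W2, W7, W9. Step-by-step check (post-abort pool first):
  pool = (2, 5, 4, 2)
  W4: need (0, 3, 1, 0) fits (2, 5, 4, 2); releases (1, 2, 2, 0), pool now (3, 7, 6, 2)
  W1: need (2, 6, 4, 1) fits (3, 7, 6, 2); releases (1, 1, 0, 1), pool now (4, 8, 6, 3)
  W2: need (2, 2, 0, 0) fits (4, 8, 6, 3); releases (3, 1, 0, 0), pool now (7, 9, 6, 3)
  W7: need (5, 6, 4, 3) fits (7, 9, 6, 3); releases (0, 0, 2, 2), pool now (7, 9, 8, 5)
  W9: need (4, 4, 3, 1) fits (7, 9, 8, 5); releases (3, 0, 1, 1), pool now (10, 9, 9, 6)


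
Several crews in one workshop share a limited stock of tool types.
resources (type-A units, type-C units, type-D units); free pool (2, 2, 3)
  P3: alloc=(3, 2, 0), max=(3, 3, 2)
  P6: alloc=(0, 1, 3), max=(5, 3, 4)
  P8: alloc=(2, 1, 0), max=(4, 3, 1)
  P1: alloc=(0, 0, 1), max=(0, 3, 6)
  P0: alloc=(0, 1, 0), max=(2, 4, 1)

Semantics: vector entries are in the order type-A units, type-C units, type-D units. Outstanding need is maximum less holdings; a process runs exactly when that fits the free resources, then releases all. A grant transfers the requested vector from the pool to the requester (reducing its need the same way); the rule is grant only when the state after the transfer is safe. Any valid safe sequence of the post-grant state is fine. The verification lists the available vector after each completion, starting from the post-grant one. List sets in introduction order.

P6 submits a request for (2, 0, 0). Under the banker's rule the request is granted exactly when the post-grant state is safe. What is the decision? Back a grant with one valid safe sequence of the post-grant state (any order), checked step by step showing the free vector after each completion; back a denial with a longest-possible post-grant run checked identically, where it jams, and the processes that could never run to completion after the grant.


GRANT. The post-grant state is safe; one safe sequence: P3, P0, P6, P1, P8.
Key observation: even at the reduced pool (0, 2, 3), P3 fits immediately, so safety survives the grant.
Verifying the post-grant state step by step:
  pool = (0, 2, 3)
  P3 needs (0, 1, 2) <= (0, 2, 3) -> finishes; pool += (3, 2, 0) = (3, 4, 3)
  P0 needs (2, 3, 1) <= (3, 4, 3) -> finishes; pool += (0, 1, 0) = (3, 5, 3)
  P6 needs (3, 2, 1) <= (3, 5, 3) -> finishes; pool += (2, 1, 3) = (5, 6, 6)
  P1 needs (0, 3, 5) <= (5, 6, 6) -> finishes; pool += (0, 0, 1) = (5, 6, 7)
  P8 needs (2, 2, 1) <= (5, 6, 7) -> finishes; pool += (2, 1, 0) = (7, 7, 7)


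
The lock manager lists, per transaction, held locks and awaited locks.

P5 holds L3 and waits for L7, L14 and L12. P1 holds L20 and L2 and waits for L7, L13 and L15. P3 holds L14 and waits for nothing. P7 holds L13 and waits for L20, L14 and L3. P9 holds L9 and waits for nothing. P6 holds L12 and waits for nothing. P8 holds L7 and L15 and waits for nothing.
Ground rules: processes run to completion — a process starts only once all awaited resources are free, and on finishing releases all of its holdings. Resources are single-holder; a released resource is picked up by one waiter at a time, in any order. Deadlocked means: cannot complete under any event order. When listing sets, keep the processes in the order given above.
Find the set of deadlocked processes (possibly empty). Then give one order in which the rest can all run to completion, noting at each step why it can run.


Deadlocked set: P1 and P7.
Key observation: nobody on the ring P1 -> P7 -> P1 can start until another member finishes, which never happens; no other process is dragged down with it.
A valid finishing order for the others: P8, P3, P6, P9, P5.
Check, step by step:
  P8 waits on nothing -> runs at once and releases L7 and L15
  P3 waits on nothing -> runs at once and releases L14
  P6 waits on nothing -> runs at once and releases L12
  P9 waits on nothing -> runs at once and releases L9
  run P5 (all its waits — L7, L14 and L12 — are resolved); releases L3
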